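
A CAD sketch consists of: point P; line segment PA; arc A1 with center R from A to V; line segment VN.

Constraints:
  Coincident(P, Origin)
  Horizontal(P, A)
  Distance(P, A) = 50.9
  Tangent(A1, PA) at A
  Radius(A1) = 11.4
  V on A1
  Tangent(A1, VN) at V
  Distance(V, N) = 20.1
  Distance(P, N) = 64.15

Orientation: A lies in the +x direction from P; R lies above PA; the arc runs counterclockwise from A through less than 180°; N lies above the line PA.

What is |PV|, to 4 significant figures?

63.45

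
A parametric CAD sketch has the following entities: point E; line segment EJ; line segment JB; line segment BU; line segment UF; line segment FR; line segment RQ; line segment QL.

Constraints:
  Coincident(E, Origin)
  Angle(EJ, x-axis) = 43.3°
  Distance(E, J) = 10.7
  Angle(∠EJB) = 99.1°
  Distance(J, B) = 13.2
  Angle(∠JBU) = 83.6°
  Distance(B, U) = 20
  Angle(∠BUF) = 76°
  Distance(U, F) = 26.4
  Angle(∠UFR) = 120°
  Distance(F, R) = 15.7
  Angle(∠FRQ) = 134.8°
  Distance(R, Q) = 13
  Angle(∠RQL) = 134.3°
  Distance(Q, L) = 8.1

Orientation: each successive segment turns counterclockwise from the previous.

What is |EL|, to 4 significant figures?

27.18

E is at the origin; EJ runs at 43.3° with length 10.7, so J = (7.787, 7.338). ∠EJB = 99.1° gives JB at 124.2° from the x-axis; with |JB| = 13.2, B = (0.3677, 18.26). ∠JBU = 83.6° gives BU at -139.4° from the x-axis; with |BU| = 20.0, U = (-14.82, 5.240). ∠BUF = 76.0° gives UF at -35.40° from the x-axis; with |UF| = 26.4, F = (6.702, -10.05). ∠UFR = 120.0° gives FR at 24.60° from the x-axis; with |FR| = 15.7, R = (20.98, -3.517). ∠FRQ = 134.8° gives RQ at 69.80° from the x-axis; with |RQ| = 13.0, Q = (25.47, 8.683). ∠RQL = 134.3° gives QL at 115.5° from the x-axis; with |QL| = 8.1, L = (21.98, 15.99). Then |EL| = |L − E| = 27.18.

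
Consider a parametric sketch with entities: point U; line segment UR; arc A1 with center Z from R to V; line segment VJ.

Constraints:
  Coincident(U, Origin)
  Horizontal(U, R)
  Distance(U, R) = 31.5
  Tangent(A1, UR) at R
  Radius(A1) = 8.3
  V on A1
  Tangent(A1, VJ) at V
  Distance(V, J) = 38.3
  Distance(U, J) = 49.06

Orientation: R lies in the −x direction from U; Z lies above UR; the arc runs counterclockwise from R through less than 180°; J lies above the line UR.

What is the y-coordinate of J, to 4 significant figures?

45.35

U is at the origin; UR is horizontal with |UR| = 31.5 and R on the −x side, so R = (-31.50, 0.000). A1 meets UR tangentially, so ZR is at right angles to UR, so Z = R + (0, 8.3) = (-31.50, 8.300). Since ZV ⟂ VJ (tangency), |ZJ| = √(8.3² + 38.3²) = 39.19 regardless of where V sits on A1. So J lies on both circle(U, 49.06) and circle(Z, 39.19); the above-UR intersection is J = (-18.72, 45.35). V is the foot of the tangent from J: V = (-23.26, 7.317).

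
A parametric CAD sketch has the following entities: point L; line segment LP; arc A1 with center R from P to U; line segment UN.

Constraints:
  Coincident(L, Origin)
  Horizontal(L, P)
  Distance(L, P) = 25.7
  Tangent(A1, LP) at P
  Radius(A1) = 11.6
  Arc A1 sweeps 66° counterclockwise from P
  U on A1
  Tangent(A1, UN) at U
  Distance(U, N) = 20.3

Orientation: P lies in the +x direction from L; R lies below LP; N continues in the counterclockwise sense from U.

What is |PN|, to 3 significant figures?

31.7

On A1, P sits at bearing 90° from R; a 66° counterclockwise sweep puts U at bearing 156°, so U = R + 11.6·(cos 156°, sin 156°) = (15.1, -6.88). Tangency of A1 to UN means the radius RU is perpendicular to UN, so UN runs along (−sin 156°, cos 156°); with |UN| = 20.3, N = (6.85, -25.4). Then |PN| = |N − P| = 31.7.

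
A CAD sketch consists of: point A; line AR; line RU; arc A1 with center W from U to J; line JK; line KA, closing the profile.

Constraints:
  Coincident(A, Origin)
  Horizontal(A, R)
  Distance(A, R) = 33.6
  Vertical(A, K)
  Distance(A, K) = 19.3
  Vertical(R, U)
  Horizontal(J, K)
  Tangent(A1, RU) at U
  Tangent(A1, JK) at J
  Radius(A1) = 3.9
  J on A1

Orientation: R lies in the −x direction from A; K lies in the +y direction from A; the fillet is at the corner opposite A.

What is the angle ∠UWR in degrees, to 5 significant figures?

75.789°

A is at the origin; AR is horizontal with |AR| = 33.6 and R on the −x side, so R = (-33.600, 0.0000). AK is vertical with |AK| = 19.3 and K on the +y side, so K = (0.0000, 19.300). The virtual corner opposite A is at (-33.600, 19.300). Tangency of A1 to RU means the radius WU is perpendicular to RU and tangency of A1 to JK means the radius WJ is perpendicular to JK, with radius 3.9, so the center W sits 3.9 in from both sides at W = (-29.700, 15.400). That places the tangent points at U = (-33.600, 15.400) on RU and J = (-29.700, 19.300) on JK. Then cos ∠UWR = WU·WR / (|WU||WR|), giving 75.789°.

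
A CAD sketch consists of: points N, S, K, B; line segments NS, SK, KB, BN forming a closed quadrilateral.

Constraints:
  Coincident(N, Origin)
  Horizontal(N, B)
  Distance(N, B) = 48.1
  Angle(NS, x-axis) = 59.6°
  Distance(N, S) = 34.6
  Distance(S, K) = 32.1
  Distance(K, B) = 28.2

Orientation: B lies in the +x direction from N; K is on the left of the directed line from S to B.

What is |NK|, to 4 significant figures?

57.01

N is at the origin; N and B share the same y with |NB| = 48.1 and B in +x, so B = (48.1, 0). NS runs at 59.6° with |NS| = 34.6, so S = (17.51, 29.84). K is determined by |SK| = 32.1 and |KB| = 28.2 together: it lies at the intersection of circle(S, 32.1) and circle(B, 28.2). With |SB| = 42.74, the foot of the radical line on SB is 24.12 from S and the perpendicular offset is √(32.1² − 24.12²) = 21.18. Taking the left-of-SB solution: K = (49.56, 28.16).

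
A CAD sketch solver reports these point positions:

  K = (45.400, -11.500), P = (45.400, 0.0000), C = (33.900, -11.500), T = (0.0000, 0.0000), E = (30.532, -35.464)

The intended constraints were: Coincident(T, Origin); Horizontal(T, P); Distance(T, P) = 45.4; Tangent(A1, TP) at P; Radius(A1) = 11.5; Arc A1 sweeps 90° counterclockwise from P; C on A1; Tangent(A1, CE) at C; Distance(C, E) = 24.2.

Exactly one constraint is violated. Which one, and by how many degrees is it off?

Tangent(A1, CE) at C — off by 8.00°.

T = (0.00, 0.00) ✓; T.y = 0.00, P.y = 0.00 ✓; |TP| = 45.40 ✓; ∠(KP, PT) = 90.00° ✓; |KP| = 11.50 ✓; bearing(K→C) − bearing(K→P) = 90.00° ✓; |KC| = 11.50 ✓; ∠(KC, CE) = 98.00° ✗; |CE| = 24.20 ✓.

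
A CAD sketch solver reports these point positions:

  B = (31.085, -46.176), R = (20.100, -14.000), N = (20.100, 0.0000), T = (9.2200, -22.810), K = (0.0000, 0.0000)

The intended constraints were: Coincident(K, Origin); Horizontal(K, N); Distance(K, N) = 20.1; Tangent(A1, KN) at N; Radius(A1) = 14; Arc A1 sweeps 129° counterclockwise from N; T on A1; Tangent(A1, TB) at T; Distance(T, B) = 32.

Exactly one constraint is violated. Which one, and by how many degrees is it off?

Tangent(A1, TB) at T — off by 4.10°.

K = (0.00, 0.00) ✓; K.y = 0.00, N.y = 0.00 ✓; |KN| = 20.10 ✓; ∠(RN, NK) = 90.00° ✓; |RN| = 14.00 ✓; bearing(R→T) − bearing(R→N) = 129.0° ✓; |RT| = 14.00 ✓; ∠(RT, TB) = 85.90° ✗; |TB| = 32.00 ✓.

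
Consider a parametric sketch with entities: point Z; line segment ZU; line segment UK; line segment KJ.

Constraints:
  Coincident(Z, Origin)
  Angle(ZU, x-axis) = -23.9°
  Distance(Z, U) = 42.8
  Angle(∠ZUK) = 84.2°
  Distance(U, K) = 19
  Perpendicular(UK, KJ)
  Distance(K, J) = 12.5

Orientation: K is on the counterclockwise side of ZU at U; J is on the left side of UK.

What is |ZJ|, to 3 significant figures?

33.5

Z is at the origin; ZU runs at -23.9° with length 42.8, so U = 42.8·(cos -23.9°, sin -23.9°) = (39.1, -17.3). ∠ZUK = 84.2°, so UK runs at -23.9° + (180° − 84.2°) = 71.9° from the x-axis; with |UK| = 19.0, K = U + 19.0·(cos 71.9°, sin 71.9°) = (45.0, 0.720). The perpendicularity gives KJ at right angles to UK; with |KJ| = 12.5 on the left of UK, J = K + 12.5·(-0.951, 0.311) = (33.2, 4.60). Then |ZJ| = |J − Z| = 33.5.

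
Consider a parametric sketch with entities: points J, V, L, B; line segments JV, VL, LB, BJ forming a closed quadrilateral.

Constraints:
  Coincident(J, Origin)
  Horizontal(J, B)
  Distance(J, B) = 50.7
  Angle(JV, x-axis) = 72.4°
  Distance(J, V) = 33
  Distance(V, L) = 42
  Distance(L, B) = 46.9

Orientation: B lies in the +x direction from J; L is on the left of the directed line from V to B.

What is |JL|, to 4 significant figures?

67.84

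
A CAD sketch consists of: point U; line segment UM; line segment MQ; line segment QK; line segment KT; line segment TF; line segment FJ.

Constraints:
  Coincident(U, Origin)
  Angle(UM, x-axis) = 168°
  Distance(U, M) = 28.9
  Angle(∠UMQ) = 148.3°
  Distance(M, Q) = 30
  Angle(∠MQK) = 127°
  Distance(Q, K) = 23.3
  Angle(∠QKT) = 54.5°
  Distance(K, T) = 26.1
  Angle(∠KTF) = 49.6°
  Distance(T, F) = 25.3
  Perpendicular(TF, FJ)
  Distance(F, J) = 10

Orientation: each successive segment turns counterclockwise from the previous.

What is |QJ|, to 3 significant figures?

13.0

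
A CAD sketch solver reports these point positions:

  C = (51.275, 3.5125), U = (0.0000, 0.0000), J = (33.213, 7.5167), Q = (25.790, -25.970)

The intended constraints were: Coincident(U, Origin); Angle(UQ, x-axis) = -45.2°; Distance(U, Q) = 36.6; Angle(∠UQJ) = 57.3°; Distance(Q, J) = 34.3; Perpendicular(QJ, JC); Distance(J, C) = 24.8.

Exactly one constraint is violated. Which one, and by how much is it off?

Distance(J, C) = 24.8 — off by 6.30.

U = (0.00, 0.00) ✓; UQ at -45.20° ✓; |UQ| = 36.60 ✓; ∠UQJ = 57.30° ✓; |QJ| = 34.30 ✓; ∠(QJ, JC) = 90.00° ✓; |JC| = 18.50 ✗.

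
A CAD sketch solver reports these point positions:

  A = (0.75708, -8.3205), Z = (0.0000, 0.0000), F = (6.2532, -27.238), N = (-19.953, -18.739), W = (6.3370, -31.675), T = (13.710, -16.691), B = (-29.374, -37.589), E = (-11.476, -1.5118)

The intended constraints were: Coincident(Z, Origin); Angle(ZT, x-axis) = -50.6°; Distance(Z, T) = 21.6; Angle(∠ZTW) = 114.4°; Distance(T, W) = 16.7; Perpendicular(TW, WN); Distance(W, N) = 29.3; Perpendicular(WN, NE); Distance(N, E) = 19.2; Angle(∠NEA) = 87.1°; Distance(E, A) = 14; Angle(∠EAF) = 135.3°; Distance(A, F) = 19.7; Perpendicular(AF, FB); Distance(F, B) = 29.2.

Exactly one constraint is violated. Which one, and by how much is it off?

Distance(F, B) = 29.2 — off by 7.90.

Z = (0.00, 0.00) ✓; ZT at -50.60° ✓; |ZT| = 21.60 ✓; ∠ZTW = 114.4° ✓; |TW| = 16.70 ✓; ∠(TW, WN) = 90.00° ✓; |WN| = 29.30 ✓; ∠(WN, NE) = 90.00° ✓; |NE| = 19.20 ✓; ∠NEA = 87.10° ✓; |EA| = 14.00 ✓; ∠EAF = 135.3° ✓; |AF| = 19.70 ✓; ∠(AF, FB) = 90.00° ✓; |FB| = 37.10 ✗.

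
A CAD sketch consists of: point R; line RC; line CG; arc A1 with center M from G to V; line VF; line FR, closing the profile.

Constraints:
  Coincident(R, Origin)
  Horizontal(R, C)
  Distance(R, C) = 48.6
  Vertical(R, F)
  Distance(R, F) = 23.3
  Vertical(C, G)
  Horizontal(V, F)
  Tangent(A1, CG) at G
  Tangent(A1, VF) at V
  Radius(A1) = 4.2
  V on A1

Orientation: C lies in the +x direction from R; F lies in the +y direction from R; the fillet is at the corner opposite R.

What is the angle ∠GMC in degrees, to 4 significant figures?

77.60°

The virtual corner opposite R is at (48.60, 23.30). Tangency of A1 to CG means the radius MG is perpendicular to CG and tangency of A1 to VF means the radius MV is perpendicular to VF, with radius 4.2, so the center M sits 4.2 in from both sides at M = (44.40, 19.10). That places the tangent points at G = (48.60, 19.10) on CG and V = (44.40, 23.30) on VF. Then cos ∠GMC = MG·MC / (|MG||MC|), giving 77.60°.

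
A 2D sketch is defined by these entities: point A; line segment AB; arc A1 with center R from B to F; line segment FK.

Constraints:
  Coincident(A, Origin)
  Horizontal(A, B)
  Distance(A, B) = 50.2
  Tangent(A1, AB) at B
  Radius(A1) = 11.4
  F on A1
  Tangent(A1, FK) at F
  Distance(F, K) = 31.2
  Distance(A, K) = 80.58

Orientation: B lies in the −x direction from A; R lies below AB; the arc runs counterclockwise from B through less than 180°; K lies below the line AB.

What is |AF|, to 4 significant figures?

61.34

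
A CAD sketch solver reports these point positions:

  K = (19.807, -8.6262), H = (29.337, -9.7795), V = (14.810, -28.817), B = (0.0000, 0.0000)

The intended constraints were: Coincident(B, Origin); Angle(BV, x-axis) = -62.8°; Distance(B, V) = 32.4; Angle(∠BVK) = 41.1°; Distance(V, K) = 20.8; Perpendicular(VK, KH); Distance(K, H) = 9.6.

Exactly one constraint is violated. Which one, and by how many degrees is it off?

Perpendicular(VK, KH) — off by 7.00°.

B = (0.00, 0.00) ✓; BV at -62.80° ✓; |BV| = 32.40 ✓; ∠BVK = 41.10° ✓; |VK| = 20.80 ✓; ∠(VK, KH) = 83.00° ✗; |KH| = 9.600 ✓.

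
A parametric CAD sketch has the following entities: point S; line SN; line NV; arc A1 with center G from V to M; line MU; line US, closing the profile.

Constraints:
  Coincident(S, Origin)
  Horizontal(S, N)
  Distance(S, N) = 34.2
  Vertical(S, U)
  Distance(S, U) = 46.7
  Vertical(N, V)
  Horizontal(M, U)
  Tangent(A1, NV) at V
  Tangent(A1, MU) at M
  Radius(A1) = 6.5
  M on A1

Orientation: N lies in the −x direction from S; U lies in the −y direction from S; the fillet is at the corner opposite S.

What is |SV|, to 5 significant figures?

52.780

S is at the origin; SN is horizontal with |SN| = 34.2 and N on the −x side, so N = (-34.200, 0.0000). SU is vertical with |SU| = 46.7 and U on the −y side, so U = (0.0000, -46.700). The virtual corner opposite S is at (-34.200, -46.700). The tangent condition forces GV to be normal to NV and since A1 is tangent to MU there, GM ⟂ MU, with radius 6.5, so the center G sits 6.5 in from both sides at G = (-27.700, -40.200). That places the tangent points at V = (-34.200, -40.200) on NV and M = (-27.700, -46.700) on MU. Then |SV| = |V − S| = 52.780.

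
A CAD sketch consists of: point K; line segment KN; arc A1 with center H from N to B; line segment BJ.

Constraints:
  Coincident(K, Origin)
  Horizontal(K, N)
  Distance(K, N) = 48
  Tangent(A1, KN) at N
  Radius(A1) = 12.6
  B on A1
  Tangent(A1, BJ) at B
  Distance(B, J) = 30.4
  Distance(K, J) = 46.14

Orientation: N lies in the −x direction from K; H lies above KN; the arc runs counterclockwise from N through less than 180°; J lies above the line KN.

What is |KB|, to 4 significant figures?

37.05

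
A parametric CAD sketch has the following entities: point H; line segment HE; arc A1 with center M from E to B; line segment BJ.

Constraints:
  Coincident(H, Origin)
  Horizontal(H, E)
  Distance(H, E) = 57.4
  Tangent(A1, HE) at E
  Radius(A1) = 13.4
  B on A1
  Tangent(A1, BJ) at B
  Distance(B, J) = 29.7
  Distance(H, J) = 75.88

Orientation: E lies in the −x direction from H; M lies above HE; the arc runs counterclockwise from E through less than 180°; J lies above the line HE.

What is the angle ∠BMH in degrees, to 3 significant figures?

42.8°

Checks: |MB| = 13.40 ✓; ∠(MB, BJ) = 90.00° ✓; |BJ| = 29.70 ✓; |HJ| = 75.88 ✓.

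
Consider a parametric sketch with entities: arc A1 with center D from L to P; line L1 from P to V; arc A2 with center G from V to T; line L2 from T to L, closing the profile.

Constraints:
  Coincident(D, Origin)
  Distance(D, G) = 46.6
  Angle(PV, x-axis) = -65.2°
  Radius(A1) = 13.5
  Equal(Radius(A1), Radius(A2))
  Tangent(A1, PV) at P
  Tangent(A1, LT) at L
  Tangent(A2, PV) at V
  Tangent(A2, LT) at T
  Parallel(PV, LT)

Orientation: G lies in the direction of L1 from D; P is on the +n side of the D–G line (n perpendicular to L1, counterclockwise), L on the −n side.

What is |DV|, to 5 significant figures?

48.516

The slot axis is L1's direction at -65.2°, so u = (cos -65.2°, sin -65.2°) = (0.41945, -0.90778) and n = (−sin -65.2°, cos -65.2°) = (0.90778, 0.41945). D is at the origin and G lies 46.6 along u from D, so G = 46.6·u = (19.546, -42.302). Tangency of A1 to both parallel lines with radius 13.5 puts P and L at D ± 13.5·n: P = (12.255, 5.6626), L = (-12.255, -5.6626). Equal radii place V and T the same way about G: V = G + 13.5·n = (31.801, -36.640), T = G − 13.5·n = (7.2915, -47.965). Then |DV| = |V − D| = 48.516.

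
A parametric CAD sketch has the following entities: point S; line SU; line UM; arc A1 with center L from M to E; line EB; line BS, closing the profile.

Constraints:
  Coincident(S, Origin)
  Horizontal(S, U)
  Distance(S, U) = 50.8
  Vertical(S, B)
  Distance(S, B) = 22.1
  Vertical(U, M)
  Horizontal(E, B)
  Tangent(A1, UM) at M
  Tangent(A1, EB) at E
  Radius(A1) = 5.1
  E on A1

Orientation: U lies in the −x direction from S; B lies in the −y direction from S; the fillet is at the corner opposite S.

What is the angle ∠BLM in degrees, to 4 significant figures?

173.6°

The virtual corner opposite S is at (-50.80, -22.10). Tangency of A1 to UM means the radius LM is perpendicular to UM and the tangent condition forces LE to be normal to EB, with radius 5.1, so the center L sits 5.1 in from both sides at L = (-45.70, -17.00). That places the tangent points at M = (-50.80, -17.00) on UM and E = (-45.70, -22.10) on EB. Then cos ∠BLM = LB·LM / (|LB||LM|), giving 173.6°.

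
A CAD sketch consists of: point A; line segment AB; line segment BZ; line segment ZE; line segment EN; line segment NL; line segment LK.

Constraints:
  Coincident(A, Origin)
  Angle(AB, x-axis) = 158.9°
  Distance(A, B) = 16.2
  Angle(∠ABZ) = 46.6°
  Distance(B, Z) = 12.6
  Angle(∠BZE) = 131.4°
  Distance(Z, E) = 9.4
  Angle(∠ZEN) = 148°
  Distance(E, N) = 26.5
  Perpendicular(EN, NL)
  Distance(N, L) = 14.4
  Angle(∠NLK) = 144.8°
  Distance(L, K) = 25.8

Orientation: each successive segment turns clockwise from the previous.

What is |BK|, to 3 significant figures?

28.2

EN ⟂ NL, so NL runs at -145°; with |NL| = 14.4, L = (8.26, -22.4). ∠NLK = 144.8° gives LK at 180° from the x-axis; with |LK| = 25.8, K = (-17.5, -22.3). Then |BK| = |K − B| = 28.2.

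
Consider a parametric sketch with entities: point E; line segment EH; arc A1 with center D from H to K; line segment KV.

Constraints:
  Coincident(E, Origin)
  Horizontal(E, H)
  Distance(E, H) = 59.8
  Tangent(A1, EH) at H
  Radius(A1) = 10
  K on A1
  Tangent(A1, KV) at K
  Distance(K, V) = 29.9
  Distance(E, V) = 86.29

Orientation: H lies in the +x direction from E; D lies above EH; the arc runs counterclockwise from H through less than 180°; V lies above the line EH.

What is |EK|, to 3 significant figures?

69.6

Checks: |DK| = 10.00 ✓; ∠(DK, KV) = 90.00° ✓; |KV| = 29.90 ✓; |EV| = 86.29 ✓.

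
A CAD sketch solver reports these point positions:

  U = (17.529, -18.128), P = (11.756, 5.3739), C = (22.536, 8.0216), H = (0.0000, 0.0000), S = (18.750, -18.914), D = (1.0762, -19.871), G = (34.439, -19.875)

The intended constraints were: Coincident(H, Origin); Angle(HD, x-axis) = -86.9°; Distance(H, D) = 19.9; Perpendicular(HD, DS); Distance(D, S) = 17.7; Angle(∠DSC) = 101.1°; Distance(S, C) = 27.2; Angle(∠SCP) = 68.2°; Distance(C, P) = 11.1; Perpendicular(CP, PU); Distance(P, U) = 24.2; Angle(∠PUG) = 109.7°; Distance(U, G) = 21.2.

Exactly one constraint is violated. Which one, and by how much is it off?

Distance(U, G) = 21.2 — off by 4.20.

H = (0.00, 0.00) ✓; HD at -86.90° ✓; |HD| = 19.90 ✓; ∠(HD, DS) = 90.00° ✓; |DS| = 17.70 ✓; ∠DSC = 101.1° ✓; |SC| = 27.20 ✓; ∠SCP = 68.20° ✓; |CP| = 11.10 ✓; ∠(CP, PU) = 90.00° ✓; |PU| = 24.20 ✓; ∠PUG = 109.7° ✓; |UG| = 17.00 ✗.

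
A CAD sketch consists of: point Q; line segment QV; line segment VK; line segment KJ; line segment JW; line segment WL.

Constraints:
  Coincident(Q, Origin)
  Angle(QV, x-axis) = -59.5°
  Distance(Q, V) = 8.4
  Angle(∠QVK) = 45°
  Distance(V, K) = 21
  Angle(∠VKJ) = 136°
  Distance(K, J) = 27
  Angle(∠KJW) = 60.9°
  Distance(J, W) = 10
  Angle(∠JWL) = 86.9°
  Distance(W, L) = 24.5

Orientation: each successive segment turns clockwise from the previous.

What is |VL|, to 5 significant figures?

25.101

Q is at the origin; QV runs at -59.5° with length 8.4, so V = (4.2633, -7.2377). ∠QVK = 45.0° gives VK at 165.50° from the x-axis; with |VK| = 21.0, K = (-16.068, -1.9797). ∠VKJ = 136.0° gives KJ at 121.50° from the x-axis; with |KJ| = 27.0, J = (-30.175, 21.042). ∠KJW = 60.9° gives JW at 2.4000° from the x-axis; with |JW| = 10.0, W = (-20.184, 21.460). ∠JWL = 86.9° gives WL at -90.700° from the x-axis; with |WL| = 24.5, L = (-20.483, -3.0378). Then |VL| = |L − V| = 25.101.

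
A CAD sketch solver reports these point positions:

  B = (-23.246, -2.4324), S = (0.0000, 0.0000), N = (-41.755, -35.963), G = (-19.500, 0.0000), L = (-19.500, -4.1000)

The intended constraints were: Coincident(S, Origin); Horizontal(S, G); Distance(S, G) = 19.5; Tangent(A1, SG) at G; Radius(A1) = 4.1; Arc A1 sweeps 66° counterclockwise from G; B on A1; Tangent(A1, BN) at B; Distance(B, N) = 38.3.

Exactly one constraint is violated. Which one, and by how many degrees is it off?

Tangent(A1, BN) at B — off by 4.90°.

S = (0.00, 0.00) ✓; S.y = 0.00, G.y = 0.00 ✓; |SG| = 19.50 ✓; ∠(LG, GS) = 90.00° ✓; |LG| = 4.100 ✓; bearing(L→B) − bearing(L→G) = 66.00° ✓; |LB| = 4.100 ✓; ∠(LB, BN) = 94.90° ✗; |BN| = 38.30 ✓.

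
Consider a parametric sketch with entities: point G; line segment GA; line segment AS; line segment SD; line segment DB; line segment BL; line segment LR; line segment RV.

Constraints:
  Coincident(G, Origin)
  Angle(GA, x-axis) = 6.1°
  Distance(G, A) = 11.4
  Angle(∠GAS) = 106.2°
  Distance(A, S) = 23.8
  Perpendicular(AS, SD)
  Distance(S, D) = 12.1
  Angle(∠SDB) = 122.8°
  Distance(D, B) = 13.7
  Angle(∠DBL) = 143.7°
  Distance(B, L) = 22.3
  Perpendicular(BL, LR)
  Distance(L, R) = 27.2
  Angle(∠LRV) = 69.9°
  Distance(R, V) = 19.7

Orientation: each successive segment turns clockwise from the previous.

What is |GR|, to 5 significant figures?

20.587

G is at the origin; GA runs at 6.1° with length 11.4, so A = (11.335, 1.2114). ∠GAS = 106.2° gives AS at -67.700° from the x-axis; with |AS| = 23.8, S = (20.367, -20.809). AS is perpendicular to SD, so SD runs at -157.70°; with |SD| = 12.1, D = (9.1715, -25.400). ∠SDB = 122.8° gives DB at 145.10° from the x-axis; with |DB| = 13.7, B = (-2.0646, -17.562). ∠DBL = 143.7° gives BL at 108.80° from the x-axis; with |BL| = 22.3, L = (-9.2511, 3.5487). BL ⟂ LR, so LR runs at 18.800°; with |LR| = 27.2, R = (16.498, 12.314). Then |GR| = |R − G| = 20.587.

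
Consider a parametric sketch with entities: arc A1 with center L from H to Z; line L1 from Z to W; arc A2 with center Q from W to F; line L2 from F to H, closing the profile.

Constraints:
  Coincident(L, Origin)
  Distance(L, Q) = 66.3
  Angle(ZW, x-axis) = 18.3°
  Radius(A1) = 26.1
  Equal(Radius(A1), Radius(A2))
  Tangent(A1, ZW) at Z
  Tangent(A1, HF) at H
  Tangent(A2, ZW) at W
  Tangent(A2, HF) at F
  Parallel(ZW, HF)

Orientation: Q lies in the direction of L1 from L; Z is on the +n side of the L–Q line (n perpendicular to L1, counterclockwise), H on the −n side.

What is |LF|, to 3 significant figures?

71.3

The slot axis is L1's direction at 18.3°, so u = (cos 18.3°, sin 18.3°) = (0.949, 0.314) and n = (−sin 18.3°, cos 18.3°) = (-0.314, 0.949). L is at the origin and Q lies 66.3 along u from L, so Q = 66.3·u = (62.9, 20.8). Tangency of A1 to both parallel lines with radius 26.1 puts Z and H at L ± 26.1·n: Z = (-8.20, 24.8), H = (8.20, -24.8). Equal radii place W and F the same way about Q: W = Q + 26.1·n = (54.8, 45.6), F = Q − 26.1·n = (71.1, -3.96). Then |LF| = |F − L| = 71.3.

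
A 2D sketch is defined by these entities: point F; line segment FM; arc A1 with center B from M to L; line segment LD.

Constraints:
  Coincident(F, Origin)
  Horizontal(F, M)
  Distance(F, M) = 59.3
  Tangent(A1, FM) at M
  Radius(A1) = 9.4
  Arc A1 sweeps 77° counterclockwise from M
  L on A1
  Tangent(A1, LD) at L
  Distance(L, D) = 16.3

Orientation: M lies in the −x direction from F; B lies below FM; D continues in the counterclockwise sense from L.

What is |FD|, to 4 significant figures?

75.76

On A1, M sits at bearing 90° from B; a 77° counterclockwise sweep puts L at bearing 167°, so L = B + 9.4·(cos 167°, sin 167°) = (-68.46, -7.285). Since A1 is tangent to LD there, BL ⟂ LD, so LD runs along (−sin 167°, cos 167°); with |LD| = 16.3, D = (-72.13, -23.17). Then |FD| = |D − F| = 75.76.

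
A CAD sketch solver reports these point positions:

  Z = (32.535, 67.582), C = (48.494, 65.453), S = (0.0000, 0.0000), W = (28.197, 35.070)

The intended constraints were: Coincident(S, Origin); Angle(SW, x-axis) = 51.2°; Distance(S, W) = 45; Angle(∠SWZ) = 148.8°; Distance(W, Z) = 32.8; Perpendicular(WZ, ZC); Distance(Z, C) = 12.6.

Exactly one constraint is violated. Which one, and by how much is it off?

Distance(Z, C) = 12.6 — off by 3.50.

S = (0.00, 0.00) ✓; SW at 51.20° ✓; |SW| = 45.00 ✓; ∠SWZ = 148.8° ✓; |WZ| = 32.80 ✓; ∠(WZ, ZC) = 90.00° ✓; |ZC| = 16.10 ✗.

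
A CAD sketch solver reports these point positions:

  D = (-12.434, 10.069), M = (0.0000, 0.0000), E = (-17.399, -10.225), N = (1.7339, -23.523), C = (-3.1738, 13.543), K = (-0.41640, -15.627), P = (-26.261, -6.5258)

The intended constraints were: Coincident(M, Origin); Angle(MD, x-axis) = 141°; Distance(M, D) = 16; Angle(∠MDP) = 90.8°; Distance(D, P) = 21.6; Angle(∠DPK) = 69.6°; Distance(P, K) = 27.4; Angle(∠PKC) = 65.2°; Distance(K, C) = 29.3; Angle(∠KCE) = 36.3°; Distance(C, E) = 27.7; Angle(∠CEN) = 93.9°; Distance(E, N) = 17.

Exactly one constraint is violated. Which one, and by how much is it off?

Distance(E, N) = 17 — off by 6.30.

M = (0.00, 0.00) ✓; MD at 141.0° ✓; |MD| = 16.00 ✓; ∠MDP = 90.80° ✓; |DP| = 21.60 ✓; ∠DPK = 69.60° ✓; |PK| = 27.40 ✓; ∠PKC = 65.20° ✓; |KC| = 29.30 ✓; ∠KCE = 36.30° ✓; |CE| = 27.70 ✓; ∠CEN = 93.90° ✓; |EN| = 23.30 ✗.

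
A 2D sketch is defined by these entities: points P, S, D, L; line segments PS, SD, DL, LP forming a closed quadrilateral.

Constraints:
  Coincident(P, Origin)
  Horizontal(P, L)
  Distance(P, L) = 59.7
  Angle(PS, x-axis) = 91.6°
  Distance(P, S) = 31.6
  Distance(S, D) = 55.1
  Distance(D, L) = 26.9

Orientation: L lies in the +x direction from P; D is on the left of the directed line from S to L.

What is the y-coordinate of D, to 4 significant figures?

26.28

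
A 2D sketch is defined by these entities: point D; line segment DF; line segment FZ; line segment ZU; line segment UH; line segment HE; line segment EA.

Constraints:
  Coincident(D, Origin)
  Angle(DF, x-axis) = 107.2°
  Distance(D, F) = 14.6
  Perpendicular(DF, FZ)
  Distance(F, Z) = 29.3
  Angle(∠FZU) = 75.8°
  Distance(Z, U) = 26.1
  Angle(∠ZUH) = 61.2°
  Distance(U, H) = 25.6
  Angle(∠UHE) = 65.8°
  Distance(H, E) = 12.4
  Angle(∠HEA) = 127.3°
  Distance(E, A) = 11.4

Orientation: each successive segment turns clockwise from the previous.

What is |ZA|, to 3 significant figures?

9.52

D is at the origin; DF runs at 107.2° with length 14.6, so F = (-4.32, 13.9). DF ⟂ FZ, so FZ runs at 17.2°; with |FZ| = 29.3, Z = (23.7, 22.6). ∠FZU = 75.8° gives ZU at -87.0° from the x-axis; with |ZU| = 26.1, U = (25.0, -3.45). ∠ZUH = 61.2° gives UH at 154° from the x-axis; with |UH| = 25.6, H = (1.99, 7.69). ∠UHE = 65.8° gives HE at 40.0° from the x-axis; with |HE| = 12.4, E = (11.5, 15.7). ∠HEA = 127.3° gives EA at -12.7° from the x-axis; with |EA| = 11.4, A = (22.6, 13.2). Then |ZA| = |A − Z| = 9.52.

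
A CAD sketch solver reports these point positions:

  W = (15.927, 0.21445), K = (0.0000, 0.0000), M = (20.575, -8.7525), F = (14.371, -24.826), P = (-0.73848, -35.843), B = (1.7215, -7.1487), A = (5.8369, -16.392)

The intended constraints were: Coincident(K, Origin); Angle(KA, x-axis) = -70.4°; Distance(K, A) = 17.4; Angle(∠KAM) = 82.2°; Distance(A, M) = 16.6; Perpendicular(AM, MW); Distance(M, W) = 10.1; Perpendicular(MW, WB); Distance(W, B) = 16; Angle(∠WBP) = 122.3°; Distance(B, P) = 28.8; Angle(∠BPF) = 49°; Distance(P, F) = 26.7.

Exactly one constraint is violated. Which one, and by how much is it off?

Distance(P, F) = 26.7 — off by 8.00.

K = (0.00, 0.00) ✓; KA at -70.40° ✓; |KA| = 17.40 ✓; ∠KAM = 82.20° ✓; |AM| = 16.60 ✓; ∠(AM, MW) = 90.00° ✓; |MW| = 10.10 ✓; ∠(MW, WB) = 90.00° ✓; |WB| = 16.00 ✓; ∠WBP = 122.3° ✓; |BP| = 28.80 ✓; ∠BPF = 49.00° ✓; |PF| = 18.70 ✗.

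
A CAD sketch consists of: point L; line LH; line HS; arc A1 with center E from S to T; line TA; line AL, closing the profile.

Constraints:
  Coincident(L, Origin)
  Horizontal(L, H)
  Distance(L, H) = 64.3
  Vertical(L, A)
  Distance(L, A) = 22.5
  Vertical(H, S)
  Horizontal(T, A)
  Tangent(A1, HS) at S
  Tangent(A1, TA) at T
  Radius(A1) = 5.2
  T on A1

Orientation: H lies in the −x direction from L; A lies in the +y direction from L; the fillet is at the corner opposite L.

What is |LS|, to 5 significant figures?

66.587

L is at the origin; LH is horizontal with |LH| = 64.3 and H on the −x side, so H = (-64.300, 0.0000). LA is vertical with |LA| = 22.5 and A on the +y side, so A = (0.0000, 22.500). The virtual corner opposite L is at (-64.300, 22.500). A1 meets HS tangentially, so ES is at right angles to HS and since A1 is tangent to TA there, ET ⟂ TA, with radius 5.2, so the center E sits 5.2 in from both sides at E = (-59.100, 17.300). That places the tangent points at S = (-64.300, 17.300) on HS and T = (-59.100, 22.500) on TA. Then |LS| = |S − L| = 66.587.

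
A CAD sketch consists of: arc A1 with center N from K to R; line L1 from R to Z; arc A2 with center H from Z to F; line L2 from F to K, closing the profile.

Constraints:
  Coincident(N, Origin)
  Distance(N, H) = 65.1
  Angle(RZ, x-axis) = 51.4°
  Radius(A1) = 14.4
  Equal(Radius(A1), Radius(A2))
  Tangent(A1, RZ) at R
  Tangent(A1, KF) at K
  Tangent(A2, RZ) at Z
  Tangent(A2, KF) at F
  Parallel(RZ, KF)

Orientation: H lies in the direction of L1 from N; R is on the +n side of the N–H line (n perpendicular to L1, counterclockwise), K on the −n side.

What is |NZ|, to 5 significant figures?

66.674

The slot axis is L1's direction at 51.4°, so u = (cos 51.4°, sin 51.4°) = (0.62388, 0.78152) and n = (−sin 51.4°, cos 51.4°) = (-0.78152, 0.62388). N is at the origin and H lies 65.1 along u from N, so H = 65.1·u = (40.615, 50.877). Tangency of A1 to both parallel lines with radius 14.4 puts R and K at N ± 14.4·n: R = (-11.254, 8.9839), K = (11.254, -8.9839). Equal radii place Z and F the same way about H: Z = H + 14.4·n = (29.361, 59.861), F = H − 14.4·n = (51.868, 41.893). Then |NZ| = |Z − N| = 66.674.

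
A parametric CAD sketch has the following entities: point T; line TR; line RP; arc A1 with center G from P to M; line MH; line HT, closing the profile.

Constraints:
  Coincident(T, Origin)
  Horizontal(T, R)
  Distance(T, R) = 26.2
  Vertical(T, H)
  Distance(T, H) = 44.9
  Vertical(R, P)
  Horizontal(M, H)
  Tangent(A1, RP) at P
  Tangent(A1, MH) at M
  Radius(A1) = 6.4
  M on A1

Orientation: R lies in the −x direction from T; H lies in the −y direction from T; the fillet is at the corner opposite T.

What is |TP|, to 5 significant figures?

46.569

The virtual corner opposite T is at (-26.200, -44.900). Since A1 is tangent to RP there, GP ⟂ RP and tangency of A1 to MH means the radius GM is perpendicular to MH, with radius 6.4, so the center G sits 6.4 in from both sides at G = (-19.800, -38.500). That places the tangent points at P = (-26.200, -38.500) on RP and M = (-19.800, -44.900) on MH. Then |TP| = |P − T| = 46.569.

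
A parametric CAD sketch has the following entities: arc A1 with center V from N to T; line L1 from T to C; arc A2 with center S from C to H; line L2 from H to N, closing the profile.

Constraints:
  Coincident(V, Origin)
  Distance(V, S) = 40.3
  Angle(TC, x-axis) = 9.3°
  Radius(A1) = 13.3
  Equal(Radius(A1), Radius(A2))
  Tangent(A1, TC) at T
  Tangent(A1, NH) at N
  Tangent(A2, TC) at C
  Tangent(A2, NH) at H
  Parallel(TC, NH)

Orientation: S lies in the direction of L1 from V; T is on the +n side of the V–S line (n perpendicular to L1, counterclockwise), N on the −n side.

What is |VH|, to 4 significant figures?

42.44

The slot axis is L1's direction at 9.3°, so u = (cos 9.3°, sin 9.3°) = (0.9869, 0.1616) and n = (−sin 9.3°, cos 9.3°) = (-0.1616, 0.9869). V is at the origin and S lies 40.3 along u from V, so S = 40.3·u = (39.77, 6.513). Tangency of A1 to both parallel lines with radius 13.3 puts T and N at V ± 13.3·n: T = (-2.149, 13.13), N = (2.149, -13.13). Equal radii place C and H the same way about S: C = S + 13.3·n = (37.62, 19.64), H = S − 13.3·n = (41.92, -6.613). Then |VH| = |H − V| = 42.44.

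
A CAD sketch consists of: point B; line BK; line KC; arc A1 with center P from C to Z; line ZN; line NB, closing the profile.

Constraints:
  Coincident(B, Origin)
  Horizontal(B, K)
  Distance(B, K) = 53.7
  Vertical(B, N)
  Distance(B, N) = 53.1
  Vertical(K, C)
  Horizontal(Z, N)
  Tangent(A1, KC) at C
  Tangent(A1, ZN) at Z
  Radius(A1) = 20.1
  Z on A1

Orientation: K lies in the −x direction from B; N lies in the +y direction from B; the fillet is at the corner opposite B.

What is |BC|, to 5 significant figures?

63.029

B is at the origin; BK is horizontal with |BK| = 53.7 and K on the −x side, so K = (-53.700, 0.0000). B and N share the same x with |BN| = 53.1 and N on the +y side, so N = (0.0000, 53.100). The virtual corner opposite B is at (-53.700, 53.100). Since A1 is tangent to KC there, PC ⟂ KC and the tangent condition forces PZ to be normal to ZN, with radius 20.1, so the center P sits 20.1 in from both sides at P = (-33.600, 33.000). That places the tangent points at C = (-53.700, 33.000) on KC and Z = (-33.600, 53.100) on ZN. Then |BC| = |C − B| = 63.029.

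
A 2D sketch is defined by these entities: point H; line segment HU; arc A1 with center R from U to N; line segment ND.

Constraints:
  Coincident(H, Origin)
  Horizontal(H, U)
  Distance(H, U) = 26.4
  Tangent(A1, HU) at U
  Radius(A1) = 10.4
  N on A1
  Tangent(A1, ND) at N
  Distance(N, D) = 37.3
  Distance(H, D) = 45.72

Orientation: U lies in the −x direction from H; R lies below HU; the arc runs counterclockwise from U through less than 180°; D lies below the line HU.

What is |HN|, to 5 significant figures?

38.257

Checks: |HU| = 26.40 ✓; |RN| = 10.40 ✓; ∠(RN, ND) = 90.00° ✓; |ND| = 37.30 ✓; |HD| = 45.72 ✓.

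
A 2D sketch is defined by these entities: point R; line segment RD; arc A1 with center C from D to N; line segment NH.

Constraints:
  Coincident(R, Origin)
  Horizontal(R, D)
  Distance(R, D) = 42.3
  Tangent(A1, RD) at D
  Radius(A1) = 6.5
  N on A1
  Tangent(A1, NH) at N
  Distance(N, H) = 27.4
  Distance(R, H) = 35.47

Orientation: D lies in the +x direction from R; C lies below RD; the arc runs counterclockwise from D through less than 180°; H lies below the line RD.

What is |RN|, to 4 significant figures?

36.81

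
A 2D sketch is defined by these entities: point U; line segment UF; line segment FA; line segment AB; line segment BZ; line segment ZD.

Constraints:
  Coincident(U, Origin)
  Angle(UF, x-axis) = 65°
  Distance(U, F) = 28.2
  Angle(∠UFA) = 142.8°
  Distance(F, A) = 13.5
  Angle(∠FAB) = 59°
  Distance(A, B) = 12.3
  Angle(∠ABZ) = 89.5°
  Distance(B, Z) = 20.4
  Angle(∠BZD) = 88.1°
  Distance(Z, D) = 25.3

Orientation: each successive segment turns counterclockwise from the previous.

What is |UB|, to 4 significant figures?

30.33

∠UFA = 142.8° gives FA at 102.2° from the x-axis; with |FA| = 13.5, A = (9.065, 38.75). ∠FAB = 59.0° gives AB at -136.8° from the x-axis; with |AB| = 12.3, B = (0.09864, 30.33). Then |UB| = |B − U| = 30.33.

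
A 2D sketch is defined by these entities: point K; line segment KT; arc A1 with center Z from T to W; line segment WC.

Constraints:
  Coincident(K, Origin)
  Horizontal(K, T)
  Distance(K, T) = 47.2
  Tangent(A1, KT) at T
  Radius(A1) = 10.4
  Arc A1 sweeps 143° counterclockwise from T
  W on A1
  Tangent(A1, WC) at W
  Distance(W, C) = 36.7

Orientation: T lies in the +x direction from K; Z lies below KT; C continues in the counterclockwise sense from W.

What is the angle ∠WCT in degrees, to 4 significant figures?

23.53°

K is at the origin; KT is horizontal with |KT| = 47.2 and T on the +x side, so T = (47.20, 0.000). The tangent condition forces ZT to be normal to KT, so Z = T + (0, -10.4) = (47.20, -10.40). On A1, T sits at bearing 90° from Z; a 143° counterclockwise sweep puts W at bearing 233°, so W = Z + 10.4·(cos 233°, sin 233°) = (40.94, -18.71). Since A1 is tangent to WC there, ZW ⟂ WC, so WC runs along (−sin 233°, cos 233°); with |WC| = 36.7, C = (70.25, -40.79). Then cos ∠WCT = CW·CT / (|CW||CT|), giving 23.53°.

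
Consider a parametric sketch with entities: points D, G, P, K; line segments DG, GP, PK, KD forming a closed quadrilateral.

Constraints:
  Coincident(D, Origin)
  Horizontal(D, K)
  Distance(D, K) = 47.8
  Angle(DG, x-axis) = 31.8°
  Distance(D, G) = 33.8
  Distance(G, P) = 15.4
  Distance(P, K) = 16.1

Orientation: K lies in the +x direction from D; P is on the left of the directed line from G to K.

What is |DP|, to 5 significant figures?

46.670

D is at the origin; D and K share the same y with |DK| = 47.8 and K in +x, so K = (47.8, 0). DG runs at 31.8° with |DG| = 33.8, so G = (28.726, 17.811). P is determined by |GP| = 15.4 and |PK| = 16.1 together: it lies at the intersection of circle(G, 15.4) and circle(K, 16.1). With |GK| = 26.097, the foot of the radical line on GK is 12.626 from G and the perpendicular offset is √(15.4² − 12.626²) = 8.8174. Taking the left-of-GK solution: P = (43.972, 15.638).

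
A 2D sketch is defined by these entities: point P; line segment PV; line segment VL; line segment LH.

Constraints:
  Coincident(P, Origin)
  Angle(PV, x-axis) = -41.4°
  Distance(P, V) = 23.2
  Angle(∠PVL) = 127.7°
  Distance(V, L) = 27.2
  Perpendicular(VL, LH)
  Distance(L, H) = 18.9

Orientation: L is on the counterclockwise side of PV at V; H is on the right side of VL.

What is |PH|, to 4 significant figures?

55.69

P is at the origin; PV runs at -41.4° with length 23.2, so V = 23.2·(cos -41.4°, sin -41.4°) = (17.40, -15.34). ∠PVL = 127.7°, so VL runs at -41.4° + (180° − 127.7°) = 10.90° from the x-axis; with |VL| = 27.2, L = V + 27.2·(cos 10.90°, sin 10.90°) = (44.11, -10.20). VL ⟂ LH; with |LH| = 18.9 on the right of VL, H = L + 18.9·(0.1891, -0.9820) = (47.69, -28.76). Then |PH| = |H − P| = 55.69.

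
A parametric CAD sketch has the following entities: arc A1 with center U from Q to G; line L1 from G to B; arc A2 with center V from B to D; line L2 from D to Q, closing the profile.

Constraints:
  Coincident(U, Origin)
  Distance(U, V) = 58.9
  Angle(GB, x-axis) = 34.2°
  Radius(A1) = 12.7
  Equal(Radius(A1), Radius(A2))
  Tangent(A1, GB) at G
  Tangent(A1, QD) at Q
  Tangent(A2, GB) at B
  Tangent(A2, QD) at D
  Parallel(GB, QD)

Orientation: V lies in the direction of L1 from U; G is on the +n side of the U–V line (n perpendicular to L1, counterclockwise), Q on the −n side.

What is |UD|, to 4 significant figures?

60.25

The slot axis is L1's direction at 34.2°, so u = (cos 34.2°, sin 34.2°) = (0.8271, 0.5621) and n = (−sin 34.2°, cos 34.2°) = (-0.5621, 0.8271). U is at the origin and V lies 58.9 along u from U, so V = 58.9·u = (48.72, 33.11). Tangency of A1 to both parallel lines with radius 12.7 puts G and Q at U ± 12.7·n: G = (-7.138, 10.50), Q = (7.138, -10.50). Equal radii place B and D the same way about V: B = V + 12.7·n = (41.58, 43.61), D = V − 12.7·n = (55.85, 22.60). Then |UD| = |D − U| = 60.25.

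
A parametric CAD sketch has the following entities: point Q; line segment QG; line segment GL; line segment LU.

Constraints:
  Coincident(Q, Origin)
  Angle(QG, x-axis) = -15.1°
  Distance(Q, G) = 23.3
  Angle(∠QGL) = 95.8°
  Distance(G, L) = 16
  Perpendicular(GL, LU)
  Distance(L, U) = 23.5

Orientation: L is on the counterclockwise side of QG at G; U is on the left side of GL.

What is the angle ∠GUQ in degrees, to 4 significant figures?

54.75°

Q is at the origin; QG runs at -15.1° with length 23.3, so G = 23.3·(cos -15.1°, sin -15.1°) = (22.50, -6.070). ∠QGL = 95.8°, so GL runs at -15.1° + (180° − 95.8°) = 69.10° from the x-axis; with |GL| = 16.0, L = G + 16.0·(cos 69.10°, sin 69.10°) = (28.20, 8.878). GL ⟂ LU; with |LU| = 23.5 on the left of GL, U = L + 23.5·(-0.9342, 0.3567) = (6.250, 17.26). Then cos ∠GUQ = UG·UQ / (|UG||UQ|), giving 54.75°.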